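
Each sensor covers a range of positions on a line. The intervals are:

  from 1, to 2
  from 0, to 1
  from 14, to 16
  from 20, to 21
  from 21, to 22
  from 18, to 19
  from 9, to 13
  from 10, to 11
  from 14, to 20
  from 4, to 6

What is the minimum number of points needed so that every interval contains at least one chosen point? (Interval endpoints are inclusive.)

6

Sort by right endpoint; whenever an interval is uncovered, place a point at its right end.
By right end: [0,1]  [1,2]  [4,6]  [10,11]  [9,13]  [14,16]  [18,19]  [14,20]  [20,21]  [21,22]
[0,1] uncovered → point at 1; [4,6] uncovered → point at 6; [10,11] uncovered → point at 11; [14,16] uncovered → point at 16; [18,19] uncovered → point at 19; [20,21] uncovered → point at 21.
Points: 1, 6, 11, 16, 19, 21 (6 total).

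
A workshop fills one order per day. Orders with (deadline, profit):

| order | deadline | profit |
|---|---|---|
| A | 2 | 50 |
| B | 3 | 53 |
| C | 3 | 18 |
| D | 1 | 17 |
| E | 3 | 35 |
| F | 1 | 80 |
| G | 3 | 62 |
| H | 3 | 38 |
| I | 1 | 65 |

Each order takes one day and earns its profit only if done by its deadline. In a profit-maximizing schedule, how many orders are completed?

3

By profit: F(d1,80), I(d1,65), G(d3,62), B(d3,53), A(d2,50), H(d3,38), E(d3,35), C(d3,18), D(d1,17)
F→slot 1; I skipped; G→slot 3; B→slot 2; A skipped; H skipped; E skipped; C skipped; D skipped.
3 of 9 scheduled.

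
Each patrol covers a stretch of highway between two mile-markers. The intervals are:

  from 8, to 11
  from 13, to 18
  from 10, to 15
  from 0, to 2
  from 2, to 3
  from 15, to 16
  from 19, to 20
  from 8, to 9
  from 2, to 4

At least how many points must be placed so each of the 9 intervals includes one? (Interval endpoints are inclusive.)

Sort by right endpoint; whenever an interval is uncovered, place a point at its right end.
Sorted: [0,2] [2,3] [2,4] [8,9] [8,11] [10,15] [15,16] [13,18] [19,20]
{[0,2],[2,3],[2,4]} hit by 2; {[8,9],[8,11]} hit by 9; {[10,15],[15,16],[13,18]} hit by 15; {[19,20]} hit by 20.
Points: 2, 9, 15, 20 (4 total).

4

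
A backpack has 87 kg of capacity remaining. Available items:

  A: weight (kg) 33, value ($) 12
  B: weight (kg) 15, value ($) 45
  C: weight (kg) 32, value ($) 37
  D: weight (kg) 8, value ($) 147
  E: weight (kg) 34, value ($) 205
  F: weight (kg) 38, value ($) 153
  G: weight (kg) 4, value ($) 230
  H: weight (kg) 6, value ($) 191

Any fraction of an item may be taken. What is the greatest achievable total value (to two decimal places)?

Greedy by value/weight ratio, highest first.
Order: G (230/4=57.50) > H (191/6=31.83) > D (147/8=18.38) > E (205/34=6.03) > F (153/38=4.03) > B (45/15=3.00) > C (37/32=1.16) > A (12/33=0.36)
Fill: take G (4 @ 230) → take H (6 @ 191) → take D (8 @ 147) → take E (34 @ 205) → take 35/38 of F → 140.92; 87/87 used.
Total value = 913.92

913.92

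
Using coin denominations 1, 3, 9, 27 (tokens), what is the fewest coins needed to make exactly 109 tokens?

5

Greedy: take as many of the largest coin as possible, then repeat with the remainder.
109 − 4×27→1 − 1×1→0
Total coins = 4 + 1 = 5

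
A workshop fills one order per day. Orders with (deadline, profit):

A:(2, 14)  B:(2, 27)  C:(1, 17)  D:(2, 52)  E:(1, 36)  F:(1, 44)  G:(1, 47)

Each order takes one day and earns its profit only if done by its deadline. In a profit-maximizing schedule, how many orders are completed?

2

Sort by profit descending; place each in the latest free slot ≤ its deadline.
Profit order: D=52 G=47 F=44 E=36 B=27 C=17 A=14
Assign: D→slot 2, G→slot 1, F skipped, E skipped, B skipped, C skipped, A skipped.
Slots: [1:G] [2:D]
2 of 7 scheduled.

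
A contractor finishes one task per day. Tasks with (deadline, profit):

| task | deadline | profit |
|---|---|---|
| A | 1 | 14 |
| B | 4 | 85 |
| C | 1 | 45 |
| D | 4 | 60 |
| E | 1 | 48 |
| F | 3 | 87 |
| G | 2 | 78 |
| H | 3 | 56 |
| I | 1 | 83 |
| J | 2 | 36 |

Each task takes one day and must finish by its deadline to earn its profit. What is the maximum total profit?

By profit: F(d3,87), B(d4,85), I(d1,83), G(d2,78), D(d4,60), H(d3,56), E(d1,48), C(d1,45), J(d2,36), A(d1,14)
F→slot 3; B→slot 4; I→slot 1; G→slot 2; D skipped; H skipped; E skipped; C skipped; J skipped; A skipped.
Profit = 83 + 78 + 87 + 85 = 333

333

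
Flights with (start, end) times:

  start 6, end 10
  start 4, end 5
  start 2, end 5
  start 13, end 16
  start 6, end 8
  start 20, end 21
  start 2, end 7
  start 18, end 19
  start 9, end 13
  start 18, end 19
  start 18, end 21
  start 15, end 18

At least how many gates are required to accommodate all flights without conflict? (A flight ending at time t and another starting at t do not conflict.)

Count concurrent intervals with a sweep; the peak is the room count.
Events (time:±→running): 2:+→1 2:+→2 4:+→3 … peak 3.

3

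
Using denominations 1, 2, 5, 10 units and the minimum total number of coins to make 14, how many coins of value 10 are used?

1

Use the largest denomination that fits, subtract, and repeat.
14 = 1×10 + 2×2
Count of 10: 1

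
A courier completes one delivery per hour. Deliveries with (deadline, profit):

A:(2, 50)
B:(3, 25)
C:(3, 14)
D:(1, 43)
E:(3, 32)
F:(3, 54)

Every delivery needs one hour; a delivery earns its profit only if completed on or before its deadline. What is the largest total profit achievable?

147

By profit: F(d3,54), A(d2,50), D(d1,43), E(d3,32), B(d3,25), C(d3,14)
F→slot 3; A→slot 2; D→slot 1; E skipped; B skipped; C skipped.
Profit = 43 + 50 + 54 = 147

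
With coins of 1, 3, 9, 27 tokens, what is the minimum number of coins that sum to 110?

6

Use the largest denomination that fits, subtract, and repeat.
110 − 4×27→2 − 2×1→0
Total coins = 4 + 2 = 6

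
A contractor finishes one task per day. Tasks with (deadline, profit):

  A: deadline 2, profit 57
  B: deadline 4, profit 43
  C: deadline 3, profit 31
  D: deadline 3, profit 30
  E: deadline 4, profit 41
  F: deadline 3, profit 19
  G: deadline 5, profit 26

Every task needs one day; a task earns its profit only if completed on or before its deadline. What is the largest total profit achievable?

By profit: A(d2,57), B(d4,43), E(d4,41), C(d3,31), D(d3,30), G(d5,26), F(d3,19)
A→slot 2; B→slot 4; E→slot 3; C→slot 1; D skipped; G→slot 5; F skipped.
Profit = 31 + 57 + 41 + 43 + 26 = 198

198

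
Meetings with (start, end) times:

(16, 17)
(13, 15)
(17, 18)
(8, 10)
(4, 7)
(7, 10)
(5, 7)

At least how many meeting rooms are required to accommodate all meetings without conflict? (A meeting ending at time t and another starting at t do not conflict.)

2

The answer is the maximum number of intervals overlapping at any instant.
starts: [4, 5, 7, 8, 13, 16, 17]
ends:   [7, 7, 10, 10, 15, 17, 18]
s4→1 s5→2  — peak 2.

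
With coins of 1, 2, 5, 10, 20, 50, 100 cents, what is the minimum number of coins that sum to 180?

4

Greedy: take as many of the largest coin as possible, then repeat with the remainder.
180 = 1×100 + 1×50 + 1×20 + 1×10
Total coins = 1 + 1 + 1 + 1 = 4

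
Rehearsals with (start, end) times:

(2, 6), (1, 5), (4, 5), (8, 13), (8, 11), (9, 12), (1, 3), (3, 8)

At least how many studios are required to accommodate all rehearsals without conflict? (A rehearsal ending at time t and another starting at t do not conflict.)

4

Events (time:±→running): 1:+→1 1:+→2 2:+→3 3:-→2 3:+→3 4:+→4 … peak 4.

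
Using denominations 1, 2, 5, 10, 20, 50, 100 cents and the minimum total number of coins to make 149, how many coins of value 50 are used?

Use the largest denomination that fits, subtract, and repeat.
149 = 1×100 + 2×20 + 1×5 + 2×2
Count of 50: 0

0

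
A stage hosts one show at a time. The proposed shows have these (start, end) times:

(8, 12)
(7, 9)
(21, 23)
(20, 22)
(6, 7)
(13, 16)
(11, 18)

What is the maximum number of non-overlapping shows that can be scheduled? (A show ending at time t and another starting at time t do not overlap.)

4

Order by finish time; keep every interval that doesn't clash with the previous kept one.
By end time: (6,7), (7,9), (8,12), (13,16), (11,18), (20,22), (21,23).
Pick (6,7); next start ≥ 7 → (7,9); next start ≥ 9 → (13,16); next start ≥ 16 → (20,22).
Selected 4 shows.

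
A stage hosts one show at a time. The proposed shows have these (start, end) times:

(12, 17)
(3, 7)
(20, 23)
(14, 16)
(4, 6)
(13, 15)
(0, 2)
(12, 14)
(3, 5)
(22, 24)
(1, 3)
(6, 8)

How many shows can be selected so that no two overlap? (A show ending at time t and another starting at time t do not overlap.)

6

By end time: (0,2), (1,3), (3,5), (4,6), (3,7), (6,8), (12,14), (13,15), (14,16), (12,17), (20,23), (22,24).
Pick (0,2); next start ≥ 2 → (3,5); next start ≥ 5 → (6,8); next start ≥ 8 → (12,14); next start ≥ 14 → (14,16); next start ≥ 16 → (20,23).
Selected 6 shows.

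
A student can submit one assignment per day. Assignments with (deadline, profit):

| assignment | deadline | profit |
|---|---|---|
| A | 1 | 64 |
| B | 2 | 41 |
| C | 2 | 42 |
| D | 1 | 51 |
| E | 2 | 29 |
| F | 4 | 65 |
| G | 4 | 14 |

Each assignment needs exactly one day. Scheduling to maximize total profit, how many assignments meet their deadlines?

4

Take jobs in profit order; each goes to the latest open slot no later than its deadline.
By profit: F(d4,65), A(d1,64), D(d1,51), C(d2,42), B(d2,41), E(d2,29), G(d4,14)
F→slot 4; A→slot 1; D skipped; C→slot 2; B skipped; E skipped; G→slot 3.
4 of 7 scheduled.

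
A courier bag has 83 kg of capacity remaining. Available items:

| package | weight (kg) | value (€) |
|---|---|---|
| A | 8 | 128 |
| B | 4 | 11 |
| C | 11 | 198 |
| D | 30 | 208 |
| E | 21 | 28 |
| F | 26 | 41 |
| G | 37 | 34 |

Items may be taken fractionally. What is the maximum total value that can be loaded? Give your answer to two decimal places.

Sort by value per unit weight and fill in that order.
Order: C (198/11=18.00) > A (128/8=16.00) > D (208/30=6.93) > B (11/4=2.75) > F (41/26=1.58) > E (28/21=1.33) > G (34/37=0.92)
Fill: take C (11 @ 198) → take A (8 @ 128) → take D (30 @ 208) → take B (4 @ 11) → take F (26 @ 41) → take 4/21 of E → 5.33; 83/83 used.
Total value = 591.33

591.33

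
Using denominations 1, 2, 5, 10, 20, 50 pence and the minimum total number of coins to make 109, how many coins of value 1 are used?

0

109 = 2×50 + 1×5 + 2×2
Count of 1: 0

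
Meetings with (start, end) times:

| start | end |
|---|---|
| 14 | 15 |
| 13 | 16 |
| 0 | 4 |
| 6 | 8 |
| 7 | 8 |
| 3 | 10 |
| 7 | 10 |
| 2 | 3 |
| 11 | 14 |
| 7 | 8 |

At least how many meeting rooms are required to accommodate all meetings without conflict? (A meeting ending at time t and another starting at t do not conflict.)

The answer is the maximum number of intervals overlapping at any instant.
starts: [0, 2, 3, 6, 7, 7, 7, 11, 13, 14]
ends:   [3, 4, 8, 8, 8, 10, 10, 14, 15, 16]
s0→1 s2→2 e3→1 s3→2 e4→1 s6→2 s7→3 s7→4 s7→5  — peak 5.

5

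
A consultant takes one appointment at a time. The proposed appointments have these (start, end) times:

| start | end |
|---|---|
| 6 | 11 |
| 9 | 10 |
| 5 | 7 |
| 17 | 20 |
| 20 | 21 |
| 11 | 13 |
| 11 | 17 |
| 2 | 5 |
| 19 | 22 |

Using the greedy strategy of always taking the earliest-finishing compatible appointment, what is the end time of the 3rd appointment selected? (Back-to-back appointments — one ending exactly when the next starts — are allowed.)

10

Order by finish time; keep every interval that doesn't clash with the previous kept one.
By end time: (2,5), (5,7), (9,10), (6,11), (11,13), (11,17), (17,20), (20,21), (19,22).
Pick (2,5); next start ≥ 5 → (5,7); next start ≥ 7 → (9,10); next start ≥ 10 → (11,13); next start ≥ 13 → (17,20); next start ≥ 20 → (20,21).
Selected: (2,5) (5,7) (9,10) (11,13) (17,20) (20,21)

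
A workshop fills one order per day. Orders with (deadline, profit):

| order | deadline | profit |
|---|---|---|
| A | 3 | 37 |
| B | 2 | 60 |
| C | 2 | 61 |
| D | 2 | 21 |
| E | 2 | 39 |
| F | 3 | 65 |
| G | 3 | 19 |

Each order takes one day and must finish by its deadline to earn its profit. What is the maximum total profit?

186

Take jobs in profit order; each goes to the latest open slot no later than its deadline.
By profit: F(d3,65), C(d2,61), B(d2,60), E(d2,39), A(d3,37), D(d2,21), G(d3,19)
F→slot 3; C→slot 2; B→slot 1; E skipped; A skipped; D skipped; G skipped.
Profit = 60 + 61 + 65 = 186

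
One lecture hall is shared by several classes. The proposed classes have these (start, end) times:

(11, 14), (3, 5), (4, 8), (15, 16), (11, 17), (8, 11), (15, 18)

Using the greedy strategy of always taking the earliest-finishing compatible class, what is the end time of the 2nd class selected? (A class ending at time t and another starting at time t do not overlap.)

Sorted by end: (3,5)  (4,8)  (8,11)  (11,14)  (15,16)  (11,17)  (15,18)
take (3,5); take (8,11); take (11,14); take (15,16).
Selected: (3,5) (8,11) (11,14) (15,16)

11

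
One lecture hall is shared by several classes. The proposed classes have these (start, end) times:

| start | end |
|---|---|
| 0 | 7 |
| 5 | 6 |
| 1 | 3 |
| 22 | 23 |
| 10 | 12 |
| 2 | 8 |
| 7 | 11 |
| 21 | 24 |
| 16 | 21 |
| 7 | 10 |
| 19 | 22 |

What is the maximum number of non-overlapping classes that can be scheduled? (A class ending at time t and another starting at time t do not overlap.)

Greedy by earliest finish: after sorting by end time, pick each interval compatible with the last pick.
By end time: (1,3), (5,6), (0,7), (2,8), (7,10), (7,11), (10,12), (16,21), (19,22), (22,23), (21,24).
Pick (1,3); next start ≥ 3 → (5,6); next start ≥ 6 → (7,10); next start ≥ 10 → (10,12); next start ≥ 12 → (16,21); next start ≥ 21 → (22,23).
Selected 6 classes.

6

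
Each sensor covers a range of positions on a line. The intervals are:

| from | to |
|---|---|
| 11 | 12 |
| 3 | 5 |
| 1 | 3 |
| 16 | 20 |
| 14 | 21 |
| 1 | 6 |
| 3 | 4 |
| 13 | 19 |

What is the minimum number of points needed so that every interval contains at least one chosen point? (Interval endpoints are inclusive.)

3

Sort by right endpoint; whenever an interval is uncovered, place a point at its right end.
Sorted: [1,3] [3,4] [3,5] [1,6] [11,12] [13,19] [16,20] [14,21]
{[1,3],[3,4],[3,5],[1,6]} hit by 3; {[11,12]} hit by 12; {[13,19],[16,20],[14,21]} hit by 19.
Points: 3, 12, 19 (3 total).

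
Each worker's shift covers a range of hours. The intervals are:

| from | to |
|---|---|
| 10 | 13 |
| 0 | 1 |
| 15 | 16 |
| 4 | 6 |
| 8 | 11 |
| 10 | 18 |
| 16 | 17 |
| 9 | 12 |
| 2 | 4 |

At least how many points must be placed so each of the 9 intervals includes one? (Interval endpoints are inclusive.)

4

By right end: [0,1]  [2,4]  [4,6]  [8,11]  [9,12]  [10,13]  [15,16]  [16,17]  [10,18]
[0,1] uncovered → point at 1; [2,4] uncovered → point at 4; [8,11] uncovered → point at 11; [15,16] uncovered → point at 16.
Points: 1, 4, 11, 16 (4 total).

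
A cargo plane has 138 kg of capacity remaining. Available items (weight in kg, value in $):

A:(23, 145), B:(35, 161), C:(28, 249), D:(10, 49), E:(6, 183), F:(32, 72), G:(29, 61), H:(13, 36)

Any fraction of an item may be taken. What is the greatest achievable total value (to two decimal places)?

874.75

Greedy by value/weight ratio, highest first.
Ratios (sorted): E 30.50, C 8.89, A 6.30, D 4.90, B 4.60, H 2.77, F 2.25, G 2.10
take E (6 @ 183); take C (28 @ 249); take A (23 @ 145); take D (10 @ 49); take B (35 @ 161); take H (13 @ 36); take 23/32 of F → 51.75. Capacity used 138/138.
Total value = 874.75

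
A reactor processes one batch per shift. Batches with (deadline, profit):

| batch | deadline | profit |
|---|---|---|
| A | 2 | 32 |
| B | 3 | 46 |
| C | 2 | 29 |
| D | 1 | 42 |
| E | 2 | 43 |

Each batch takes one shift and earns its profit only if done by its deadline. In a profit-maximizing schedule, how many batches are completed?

Take jobs in profit order; each goes to the latest open slot no later than its deadline.
By profit: B(d3,46), E(d2,43), D(d1,42), A(d2,32), C(d2,29)
B→slot 3; E→slot 2; D→slot 1; A skipped; C skipped.
3 of 5 scheduled.

3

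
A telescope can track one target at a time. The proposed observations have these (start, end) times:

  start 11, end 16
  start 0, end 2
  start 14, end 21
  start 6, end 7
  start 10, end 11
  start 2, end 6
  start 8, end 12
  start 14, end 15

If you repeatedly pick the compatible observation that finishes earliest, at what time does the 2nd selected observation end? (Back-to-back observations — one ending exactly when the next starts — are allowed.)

6

Greedy by earliest finish: after sorting by end time, pick each interval compatible with the last pick.
Sorted by end: (0,2)  (2,6)  (6,7)  (10,11)  (8,12)  (14,15)  (11,16)  (14,21)
take (0,2); take (2,6); take (6,7); take (10,11); skip (8,12); take (14,15); skip (11,16).
Selected: (0,2) (2,6) (6,7) (10,11) (14,15)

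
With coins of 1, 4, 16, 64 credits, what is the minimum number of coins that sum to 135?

6

135 = 2×64 + 1×4 + 3×1
Total coins = 2 + 1 + 3 = 6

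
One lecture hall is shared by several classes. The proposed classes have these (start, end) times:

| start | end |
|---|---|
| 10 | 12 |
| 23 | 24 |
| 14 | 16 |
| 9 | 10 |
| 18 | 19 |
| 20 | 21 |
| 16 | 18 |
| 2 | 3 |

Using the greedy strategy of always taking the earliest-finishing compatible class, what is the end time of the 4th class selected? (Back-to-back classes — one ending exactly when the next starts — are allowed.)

Order by finish time; keep every interval that doesn't clash with the previous kept one.
Sorted by end: (2,3)  (9,10)  (10,12)  (14,16)  (16,18)  (18,19)  (20,21)  (23,24)
take (2,3); take (9,10); take (10,12); take (14,16); take (16,18); take (18,19); take (20,21); take (23,24).
Selected: (2,3) (9,10) (10,12) (14,16) (16,18) (18,19) (20,21) (23,24)

16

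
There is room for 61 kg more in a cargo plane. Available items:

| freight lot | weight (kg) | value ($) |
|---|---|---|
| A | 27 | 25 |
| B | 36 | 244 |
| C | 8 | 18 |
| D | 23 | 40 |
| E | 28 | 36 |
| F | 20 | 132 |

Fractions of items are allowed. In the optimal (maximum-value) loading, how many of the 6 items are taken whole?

2

Order: B (244/36=6.78) > F (132/20=6.60) > C (18/8=2.25) > D (40/23=1.74) > E (36/28=1.29) > A (25/27=0.93)
Fill: take B (36 @ 244) → take F (20 @ 132) → take 5/8 of C → 11.25; 61/61 used.
2 item(s) taken whole; one partial (take 5/8 of C).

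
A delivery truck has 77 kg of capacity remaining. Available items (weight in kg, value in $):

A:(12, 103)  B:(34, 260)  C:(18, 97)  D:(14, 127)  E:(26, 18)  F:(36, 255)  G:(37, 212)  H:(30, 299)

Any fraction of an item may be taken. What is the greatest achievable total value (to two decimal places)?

Sort by value per unit weight and fill in that order.
Order: H (299/30=9.97) > D (127/14=9.07) > A (103/12=8.58) > B (260/34=7.65) > F (255/36=7.08) > G (212/37=5.73) > C (97/18=5.39) > E (18/26=0.69)
Fill: take H (30 @ 299) → take D (14 @ 127) → take A (12 @ 103) → take 21/34 of B → 160.59; 77/77 used.
Total value = 689.59

689.59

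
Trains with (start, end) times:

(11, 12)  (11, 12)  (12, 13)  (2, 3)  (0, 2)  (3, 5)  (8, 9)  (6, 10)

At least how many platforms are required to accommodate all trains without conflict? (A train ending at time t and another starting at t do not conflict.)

2

Count concurrent intervals with a sweep; the peak is the room count.
Events (time:±→running): 0:+→1 2:-→0 2:+→1 3:-→0 3:+→1 5:-→0 6:+→1 8:+→2 … peak 2.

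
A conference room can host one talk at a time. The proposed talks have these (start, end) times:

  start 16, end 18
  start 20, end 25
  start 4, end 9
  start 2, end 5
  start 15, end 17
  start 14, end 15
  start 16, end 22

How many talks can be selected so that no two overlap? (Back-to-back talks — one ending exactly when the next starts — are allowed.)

4

Sort by end time and greedily take each interval whose start is ≥ the last chosen end.
Sorted by end: (2,5)  (4,9)  (14,15)  (15,17)  (16,18)  (16,22)  (20,25)
take (2,5); skip (4,9); take (14,15); take (15,17); skip (16,22); take (20,25).
Selected 4 talks.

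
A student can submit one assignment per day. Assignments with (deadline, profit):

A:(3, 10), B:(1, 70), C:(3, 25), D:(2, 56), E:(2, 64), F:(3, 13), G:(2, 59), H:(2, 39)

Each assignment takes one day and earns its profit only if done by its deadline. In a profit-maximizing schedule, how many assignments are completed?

By profit: B(d1,70), E(d2,64), G(d2,59), D(d2,56), H(d2,39), C(d3,25), F(d3,13), A(d3,10)
B→slot 1; E→slot 2; G skipped; D skipped; H skipped; C→slot 3; F skipped; A skipped.
3 of 8 scheduled.

3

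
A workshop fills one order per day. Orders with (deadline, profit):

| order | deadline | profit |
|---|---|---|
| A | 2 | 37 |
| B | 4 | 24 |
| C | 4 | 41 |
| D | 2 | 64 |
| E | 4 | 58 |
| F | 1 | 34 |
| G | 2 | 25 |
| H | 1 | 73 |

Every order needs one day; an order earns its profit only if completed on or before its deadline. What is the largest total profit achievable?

236

By profit: H(d1,73), D(d2,64), E(d4,58), C(d4,41), A(d2,37), F(d1,34), G(d2,25), B(d4,24)
H→slot 1; D→slot 2; E→slot 4; C→slot 3; A skipped; F skipped; G skipped; B skipped.
Profit = 73 + 64 + 41 + 58 = 236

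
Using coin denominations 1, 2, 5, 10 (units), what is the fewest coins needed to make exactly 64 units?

8

64 − 6×10→4 − 2×2→0
Total coins = 6 + 2 = 8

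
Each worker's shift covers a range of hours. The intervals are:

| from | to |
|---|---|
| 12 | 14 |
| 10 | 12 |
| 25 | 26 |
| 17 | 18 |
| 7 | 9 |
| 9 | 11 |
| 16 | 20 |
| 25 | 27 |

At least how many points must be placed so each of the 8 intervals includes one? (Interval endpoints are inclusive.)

4

Sorted: [7,9] [9,11] [10,12] [12,14] [17,18] [16,20] [25,26] [25,27]
{[7,9],[9,11]} hit by 9; {[10,12],[12,14]} hit by 12; {[17,18],[16,20]} hit by 18; {[25,26],[25,27]} hit by 26.
Points: 9, 12, 18, 26 (4 total).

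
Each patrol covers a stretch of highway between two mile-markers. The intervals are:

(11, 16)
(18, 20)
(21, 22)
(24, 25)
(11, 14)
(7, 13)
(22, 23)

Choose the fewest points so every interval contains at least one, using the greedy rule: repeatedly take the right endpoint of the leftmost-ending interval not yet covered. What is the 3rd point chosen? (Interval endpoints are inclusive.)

Sort by right endpoint; whenever an interval is uncovered, place a point at its right end.
By right end: [7,13]  [11,14]  [11,16]  [18,20]  [21,22]  [22,23]  [24,25]
[7,13] uncovered → point at 13; [18,20] uncovered → point at 20; [21,22] uncovered → point at 22; [24,25] uncovered → point at 25.
Points: 13, 20, 22, 25 (4 total).

22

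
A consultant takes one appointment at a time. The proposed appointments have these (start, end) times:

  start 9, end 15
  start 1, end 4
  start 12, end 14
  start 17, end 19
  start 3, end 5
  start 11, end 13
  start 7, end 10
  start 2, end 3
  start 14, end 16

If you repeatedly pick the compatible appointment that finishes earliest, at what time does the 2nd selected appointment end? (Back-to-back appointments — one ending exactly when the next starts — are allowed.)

Sorted by end: (2,3)  (1,4)  (3,5)  (7,10)  (11,13)  (12,14)  (9,15)  (14,16)  (17,19)
take (2,3); take (3,5); take (7,10); take (11,13); take (14,16); take (17,19).
Selected: (2,3) (3,5) (7,10) (11,13) (14,16) (17,19)

5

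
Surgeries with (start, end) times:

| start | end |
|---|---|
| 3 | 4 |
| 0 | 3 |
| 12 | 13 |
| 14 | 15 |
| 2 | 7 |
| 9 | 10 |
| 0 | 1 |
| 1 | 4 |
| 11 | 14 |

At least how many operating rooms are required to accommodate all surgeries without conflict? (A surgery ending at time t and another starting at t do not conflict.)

3

Count concurrent intervals with a sweep; the peak is the room count.
starts: [0, 0, 1, 2, 3, 9, 11, 12, 14]
ends:   [1, 3, 4, 4, 7, 10, 13, 14, 15]
s0→1 s0→2 e1→1 s1→2 s2→3  — peak 3.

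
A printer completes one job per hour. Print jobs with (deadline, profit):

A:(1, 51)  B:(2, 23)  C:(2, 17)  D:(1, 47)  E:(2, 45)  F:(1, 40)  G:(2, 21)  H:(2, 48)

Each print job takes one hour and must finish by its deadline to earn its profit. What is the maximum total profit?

Take jobs in profit order; each goes to the latest open slot no later than its deadline.
By profit: A(d1,51), H(d2,48), D(d1,47), E(d2,45), F(d1,40), B(d2,23), G(d2,21), C(d2,17)
A→slot 1; H→slot 2; D skipped; E skipped; F skipped; B skipped; G skipped; C skipped.
Profit = 51 + 48 = 99

99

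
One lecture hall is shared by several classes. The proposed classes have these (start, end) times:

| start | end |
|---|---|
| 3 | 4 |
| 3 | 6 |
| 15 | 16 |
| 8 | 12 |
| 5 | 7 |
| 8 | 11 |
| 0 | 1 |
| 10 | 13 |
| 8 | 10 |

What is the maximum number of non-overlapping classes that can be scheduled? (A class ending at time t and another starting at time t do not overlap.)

6

Order by finish time; keep every interval that doesn't clash with the previous kept one.
Sorted by end: (0,1)  (3,4)  (3,6)  (5,7)  (8,10)  (8,11)  (8,12)  (10,13)  (15,16)
take (0,1); take (3,4); take (5,7); take (8,10); take (10,13); take (15,16).
Selected 6 classes.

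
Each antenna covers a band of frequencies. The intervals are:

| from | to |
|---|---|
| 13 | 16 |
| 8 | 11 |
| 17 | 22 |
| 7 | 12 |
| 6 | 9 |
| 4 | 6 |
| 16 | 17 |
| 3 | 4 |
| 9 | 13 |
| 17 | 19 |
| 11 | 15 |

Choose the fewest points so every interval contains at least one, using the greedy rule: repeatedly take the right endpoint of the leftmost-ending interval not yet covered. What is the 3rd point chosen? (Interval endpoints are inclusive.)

15

Process intervals by earliest right end; each time one isn't hit yet, stab at its right endpoint.
By right end: [3,4]  [4,6]  [6,9]  [8,11]  [7,12]  [9,13]  [11,15]  [13,16]  [16,17]  [17,19]  [17,22]
[3,4] uncovered → point at 4; [6,9] uncovered → point at 9; [11,15] uncovered → point at 15; [16,17] uncovered → point at 17.
Points: 4, 9, 15, 17 (4 total).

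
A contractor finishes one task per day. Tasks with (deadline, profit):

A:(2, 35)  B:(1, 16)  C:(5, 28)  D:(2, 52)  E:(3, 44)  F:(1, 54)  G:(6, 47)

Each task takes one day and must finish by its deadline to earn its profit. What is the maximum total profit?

Sort by profit descending; place each in the latest free slot ≤ its deadline.
By profit: F(d1,54), D(d2,52), G(d6,47), E(d3,44), A(d2,35), C(d5,28), B(d1,16)
F→slot 1; D→slot 2; G→slot 6; E→slot 3; A skipped; C→slot 5; B skipped.
Profit = 54 + 52 + 44 + 28 + 47 = 225

225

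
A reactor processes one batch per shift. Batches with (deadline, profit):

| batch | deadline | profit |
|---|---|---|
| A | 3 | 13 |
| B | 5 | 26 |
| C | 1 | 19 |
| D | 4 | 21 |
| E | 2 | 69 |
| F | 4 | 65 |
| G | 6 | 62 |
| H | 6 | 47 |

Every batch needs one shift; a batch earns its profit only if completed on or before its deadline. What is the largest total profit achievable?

290

Sort by profit descending; place each in the latest free slot ≤ its deadline.
Profit order: E=69 F=65 G=62 H=47 B=26 D=21 C=19 A=13
Assign: E→slot 2, F→slot 4, G→slot 6, H→slot 5, B→slot 3, D→slot 1, C skipped, A skipped.
Slots: [1:D] [2:E] [3:B] [4:F] [5:H] [6:G]
Profit = 21 + 69 + 26 + 65 + 47 + 62 = 290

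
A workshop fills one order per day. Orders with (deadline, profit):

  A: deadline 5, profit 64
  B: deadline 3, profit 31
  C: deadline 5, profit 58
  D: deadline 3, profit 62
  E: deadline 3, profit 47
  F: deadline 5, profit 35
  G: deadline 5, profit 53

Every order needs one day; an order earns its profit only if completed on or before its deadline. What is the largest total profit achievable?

284

By profit: A(d5,64), D(d3,62), C(d5,58), G(d5,53), E(d3,47), F(d5,35), B(d3,31)
A→slot 5; D→slot 3; C→slot 4; G→slot 2; E→slot 1; F skipped; B skipped.
Profit = 47 + 53 + 62 + 58 + 64 = 284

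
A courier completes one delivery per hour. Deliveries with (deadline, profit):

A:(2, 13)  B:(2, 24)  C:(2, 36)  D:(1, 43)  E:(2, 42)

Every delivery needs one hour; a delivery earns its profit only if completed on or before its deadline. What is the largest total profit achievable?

By profit: D(d1,43), E(d2,42), C(d2,36), B(d2,24), A(d2,13)
D→slot 1; E→slot 2; C skipped; B skipped; A skipped.
Profit = 43 + 42 = 85

85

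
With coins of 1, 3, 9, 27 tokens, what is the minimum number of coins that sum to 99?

Greedy: take as many of the largest coin as possible, then repeat with the remainder.
99 − 3×27→18 − 2×9→0
Total coins = 3 + 2 = 5

5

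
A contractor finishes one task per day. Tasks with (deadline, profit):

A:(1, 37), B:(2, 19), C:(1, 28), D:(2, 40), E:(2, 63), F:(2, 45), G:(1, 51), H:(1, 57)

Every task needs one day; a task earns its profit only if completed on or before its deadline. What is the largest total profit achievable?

120

Sort by profit descending; place each in the latest free slot ≤ its deadline.
Profit order: E=63 H=57 G=51 F=45 D=40 A=37 C=28 B=19
Assign: E→slot 2, H→slot 1, G skipped, F skipped, D skipped, A skipped, C skipped, B skipped.
Slots: [1:H] [2:E]
Profit = 57 + 63 = 120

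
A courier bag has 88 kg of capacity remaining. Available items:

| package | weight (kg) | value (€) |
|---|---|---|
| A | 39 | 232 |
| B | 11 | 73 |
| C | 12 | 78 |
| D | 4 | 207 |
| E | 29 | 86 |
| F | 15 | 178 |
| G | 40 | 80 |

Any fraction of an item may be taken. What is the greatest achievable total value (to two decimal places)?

788.76

Order: D (207/4=51.75) > F (178/15=11.87) > B (73/11=6.64) > C (78/12=6.50) > A (232/39=5.95) > E (86/29=2.97) > G (80/40=2.00)
Fill: take D (4 @ 207) → take F (15 @ 178) → take B (11 @ 73) → take C (12 @ 78) → take A (39 @ 232) → take 7/29 of E → 20.76; 88/88 used.
Total value = 788.76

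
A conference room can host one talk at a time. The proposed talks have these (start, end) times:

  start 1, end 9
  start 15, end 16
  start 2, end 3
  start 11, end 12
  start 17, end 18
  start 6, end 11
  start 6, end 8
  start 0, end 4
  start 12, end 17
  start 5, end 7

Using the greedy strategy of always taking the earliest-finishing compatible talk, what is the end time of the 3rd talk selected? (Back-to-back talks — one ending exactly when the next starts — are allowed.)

12

Sort by end time and greedily take each interval whose start is ≥ the last chosen end.
By end time: (2,3), (0,4), (5,7), (6,8), (1,9), (6,11), (11,12), (15,16), (12,17), (17,18).
Pick (2,3); next start ≥ 3 → (5,7); next start ≥ 7 → (11,12); next start ≥ 12 → (15,16); next start ≥ 16 → (17,18).
Selected: (2,3) (5,7) (11,12) (15,16) (17,18)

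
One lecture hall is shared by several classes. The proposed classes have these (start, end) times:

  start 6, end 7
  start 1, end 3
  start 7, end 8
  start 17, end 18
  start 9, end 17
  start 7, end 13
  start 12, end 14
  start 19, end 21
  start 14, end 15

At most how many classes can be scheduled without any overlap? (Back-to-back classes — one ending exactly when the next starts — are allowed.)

Sort by end time and greedily take each interval whose start is ≥ the last chosen end.
Sorted by end: (1,3)  (6,7)  (7,8)  (7,13)  (12,14)  (14,15)  (9,17)  (17,18)  (19,21)
take (1,3); take (6,7); take (7,8); skip (7,13); take (12,14); take (14,15); take (17,18); take (19,21).
Selected 7 classes.

7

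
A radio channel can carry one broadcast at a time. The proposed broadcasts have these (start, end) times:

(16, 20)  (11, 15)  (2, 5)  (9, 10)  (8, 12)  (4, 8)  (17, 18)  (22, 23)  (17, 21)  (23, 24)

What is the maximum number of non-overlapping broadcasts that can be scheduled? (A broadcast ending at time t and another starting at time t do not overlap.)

6

Sort by end time and greedily take each interval whose start is ≥ the last chosen end.
By end time: (2,5), (4,8), (9,10), (8,12), (11,15), (17,18), (16,20), (17,21), (22,23), (23,24).
Pick (2,5); next start ≥ 5 → (9,10); next start ≥ 10 → (11,15); next start ≥ 15 → (17,18); next start ≥ 18 → (22,23); next start ≥ 23 → (23,24).
Selected 6 broadcasts.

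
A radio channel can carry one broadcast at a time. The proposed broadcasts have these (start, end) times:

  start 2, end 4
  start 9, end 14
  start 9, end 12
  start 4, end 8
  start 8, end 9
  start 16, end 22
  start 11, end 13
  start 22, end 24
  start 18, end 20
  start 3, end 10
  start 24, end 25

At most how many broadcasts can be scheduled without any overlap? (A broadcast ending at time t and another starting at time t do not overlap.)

By end time: (2,4), (4,8), (8,9), (3,10), (9,12), (11,13), (9,14), (18,20), (16,22), (22,24), (24,25).
Pick (2,4); next start ≥ 4 → (4,8); next start ≥ 8 → (8,9); next start ≥ 9 → (9,12); next start ≥ 12 → (18,20); next start ≥ 20 → (22,24); next start ≥ 24 → (24,25).
Selected 7 broadcasts.

7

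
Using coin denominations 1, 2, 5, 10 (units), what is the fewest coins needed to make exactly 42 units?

42 − 4×10→2 − 1×2→0
Total coins = 4 + 1 = 5

5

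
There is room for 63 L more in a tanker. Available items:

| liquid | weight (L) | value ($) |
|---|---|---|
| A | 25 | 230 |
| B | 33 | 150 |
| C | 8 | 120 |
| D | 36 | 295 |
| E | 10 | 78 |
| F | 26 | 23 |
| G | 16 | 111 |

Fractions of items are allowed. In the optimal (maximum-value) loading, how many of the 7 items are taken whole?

Ratios (sorted): C 15.00, A 9.20, D 8.19, E 7.80, G 6.94, B 4.55, F 0.88
take C (8 @ 120); take A (25 @ 230); take 30/36 of D → 245.83. Capacity used 63/63.
2 item(s) taken whole; one partial (take 30/36 of D).

2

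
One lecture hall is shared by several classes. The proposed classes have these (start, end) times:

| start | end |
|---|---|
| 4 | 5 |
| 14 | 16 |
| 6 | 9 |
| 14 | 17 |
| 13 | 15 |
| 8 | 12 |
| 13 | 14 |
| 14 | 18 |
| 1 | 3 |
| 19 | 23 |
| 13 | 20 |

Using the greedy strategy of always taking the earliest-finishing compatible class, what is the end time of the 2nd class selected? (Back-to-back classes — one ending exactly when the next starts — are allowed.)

Sorted by end: (1,3)  (4,5)  (6,9)  (8,12)  (13,14)  (13,15)  (14,16)  (14,17)  (14,18)  (13,20)  (19,23)
take (1,3); take (4,5); take (6,9); take (13,14); skip (13,15); take (14,16); skip (14,17); skip (14,18); take (19,23).
Selected: (1,3) (4,5) (6,9) (13,14) (14,16) (19,23)

5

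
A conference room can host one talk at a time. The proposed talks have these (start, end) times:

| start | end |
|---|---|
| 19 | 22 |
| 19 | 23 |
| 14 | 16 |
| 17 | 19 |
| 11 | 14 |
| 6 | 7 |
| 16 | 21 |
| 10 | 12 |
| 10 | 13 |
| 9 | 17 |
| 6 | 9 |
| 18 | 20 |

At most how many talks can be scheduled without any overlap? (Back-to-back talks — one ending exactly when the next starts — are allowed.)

Sorted by end: (6,7)  (6,9)  (10,12)  (10,13)  (11,14)  (14,16)  (9,17)  (17,19)  (18,20)  (16,21)  (19,22)  (19,23)
take (6,7); skip (6,9); take (10,12); take (14,16); skip (9,17); take (17,19); skip (18,20); take (19,22).
Selected 5 talks.

5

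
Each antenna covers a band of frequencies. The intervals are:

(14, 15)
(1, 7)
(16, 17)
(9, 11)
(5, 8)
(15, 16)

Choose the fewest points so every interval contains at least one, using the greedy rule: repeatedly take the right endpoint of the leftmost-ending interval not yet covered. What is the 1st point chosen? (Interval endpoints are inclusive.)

7

Sorted: [1,7] [5,8] [9,11] [14,15] [15,16] [16,17]
{[1,7],[5,8]} hit by 7; {[9,11]} hit by 11; {[14,15],[15,16]} hit by 15; {[16,17]} hit by 17.
Points: 7, 11, 15, 17 (4 total).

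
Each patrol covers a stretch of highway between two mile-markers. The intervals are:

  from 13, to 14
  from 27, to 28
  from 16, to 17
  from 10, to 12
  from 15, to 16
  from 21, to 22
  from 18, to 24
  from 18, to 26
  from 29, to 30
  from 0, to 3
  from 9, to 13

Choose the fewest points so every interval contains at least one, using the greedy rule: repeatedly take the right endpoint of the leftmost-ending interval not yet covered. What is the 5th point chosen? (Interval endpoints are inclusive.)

22

Sorted: [0,3] [10,12] [9,13] [13,14] [15,16] [16,17] [21,22] [18,24] [18,26] [27,28] [29,30]
{[0,3]} hit by 3; {[10,12],[9,13]} hit by 12; {[13,14]} hit by 14; {[15,16],[16,17]} hit by 16; {[21,22],[18,24],[18,26]} hit by 22; {[27,28]} hit by 28; {[29,30]} hit by 30.
Points: 3, 12, 14, 16, 22, 28, 30 (7 total).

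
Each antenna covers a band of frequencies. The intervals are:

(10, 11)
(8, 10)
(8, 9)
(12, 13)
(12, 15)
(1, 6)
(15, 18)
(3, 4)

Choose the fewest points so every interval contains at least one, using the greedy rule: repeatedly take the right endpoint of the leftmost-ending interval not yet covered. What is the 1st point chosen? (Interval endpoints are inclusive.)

4

Process intervals by earliest right end; each time one isn't hit yet, stab at its right endpoint.
By right end: [3,4]  [1,6]  [8,9]  [8,10]  [10,11]  [12,13]  [12,15]  [15,18]
[3,4] uncovered → point at 4; [8,9] uncovered → point at 9; [10,11] uncovered → point at 11; [12,13] uncovered → point at 13; [15,18] uncovered → point at 18.
Points: 4, 9, 11, 13, 18 (5 total).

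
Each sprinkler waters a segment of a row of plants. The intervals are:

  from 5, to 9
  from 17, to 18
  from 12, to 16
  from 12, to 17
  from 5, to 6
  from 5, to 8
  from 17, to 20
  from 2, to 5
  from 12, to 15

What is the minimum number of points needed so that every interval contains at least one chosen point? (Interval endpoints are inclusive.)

Process intervals by earliest right end; each time one isn't hit yet, stab at its right endpoint.
By right end: [2,5]  [5,6]  [5,8]  [5,9]  [12,15]  [12,16]  [12,17]  [17,18]  [17,20]
[2,5] uncovered → point at 5; [12,15] uncovered → point at 15; [17,18] uncovered → point at 18.
Points: 5, 15, 18 (3 total).

3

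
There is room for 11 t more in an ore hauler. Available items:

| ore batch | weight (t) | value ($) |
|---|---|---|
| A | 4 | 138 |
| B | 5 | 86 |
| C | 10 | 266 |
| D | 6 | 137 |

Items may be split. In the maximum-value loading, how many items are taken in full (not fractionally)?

Greedy by value/weight ratio, highest first.
Ratios (sorted): A 34.50, C 26.60, D 22.83, B 17.20
take A (4 @ 138); take 7/10 of C → 186.20. Capacity used 11/11.
1 item(s) taken whole; one partial (take 7/10 of C).

1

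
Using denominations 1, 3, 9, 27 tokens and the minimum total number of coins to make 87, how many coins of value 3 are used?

2

Greedy: take as many of the largest coin as possible, then repeat with the remainder.
87 − 3×27→6 − 2×3→0
Count of 3: 2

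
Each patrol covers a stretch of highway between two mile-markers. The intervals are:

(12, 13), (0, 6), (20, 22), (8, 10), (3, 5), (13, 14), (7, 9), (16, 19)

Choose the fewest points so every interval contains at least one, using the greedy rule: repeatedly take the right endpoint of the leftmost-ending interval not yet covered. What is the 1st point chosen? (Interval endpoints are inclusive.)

5

Process intervals by earliest right end; each time one isn't hit yet, stab at its right endpoint.
By right end: [3,5]  [0,6]  [7,9]  [8,10]  [12,13]  [13,14]  [16,19]  [20,22]
[3,5] uncovered → point at 5; [7,9] uncovered → point at 9; [12,13] uncovered → point at 13; [16,19] uncovered → point at 19; [20,22] uncovered → point at 22.
Points: 5, 9, 13, 19, 22 (5 total).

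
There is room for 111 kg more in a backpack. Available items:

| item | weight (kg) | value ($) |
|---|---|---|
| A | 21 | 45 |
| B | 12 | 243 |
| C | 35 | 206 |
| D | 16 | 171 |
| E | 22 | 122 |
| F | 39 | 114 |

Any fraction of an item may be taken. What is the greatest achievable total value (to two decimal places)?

Greedy by value/weight ratio, highest first.
Ratios (sorted): B 20.25, D 10.69, C 5.89, E 5.55, F 2.92, A 2.14
take B (12 @ 243); take D (16 @ 171); take C (35 @ 206); take E (22 @ 122); take 26/39 of F → 76.00. Capacity used 111/111.
Total value = 818.00

818.00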